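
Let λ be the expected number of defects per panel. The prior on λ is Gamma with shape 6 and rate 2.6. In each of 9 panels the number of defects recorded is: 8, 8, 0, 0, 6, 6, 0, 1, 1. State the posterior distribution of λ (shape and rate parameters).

Total count ∑xᵢ = 30 over n = 9 panels.
Gamma is conjugate to the Poisson likelihood: posterior is Gamma(shape = 6+30 = 36, rate = 2.6+9 = 11.6).

Posterior: Gamma(shape=36, rate=11.6)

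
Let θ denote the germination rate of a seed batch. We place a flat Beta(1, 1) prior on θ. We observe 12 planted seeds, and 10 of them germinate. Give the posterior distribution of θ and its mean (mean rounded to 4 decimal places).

Posterior: Beta(11, 3); mean ≈ 0.7857

Observing 10 successes and 2 failures updates Beta(1, 1) by adding the success and failure counts to the two shape parameters: α = 1+10 = 11, β = 1+2 = 3.
Posterior mean = α/(α+β) = 11/14 = 0.7857.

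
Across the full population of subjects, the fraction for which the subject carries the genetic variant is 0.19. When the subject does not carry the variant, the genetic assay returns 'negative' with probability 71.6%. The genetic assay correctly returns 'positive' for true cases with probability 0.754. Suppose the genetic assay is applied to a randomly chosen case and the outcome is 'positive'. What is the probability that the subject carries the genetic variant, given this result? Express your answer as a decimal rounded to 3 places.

P(H | E) ≈ 0.384

Write H for 'the subject carries the genetic variant'. Prior odds H:¬H = 0.19/0.81 = 0.23457. For the 'positive' outcome, the likelihood ratio is 0.754/0.284 = 2.6549.
Posterior odds = 0.23457 × 2.6549 = 0.62276, so P(H|E) = 0.62276/(1+0.62276) = 0.384.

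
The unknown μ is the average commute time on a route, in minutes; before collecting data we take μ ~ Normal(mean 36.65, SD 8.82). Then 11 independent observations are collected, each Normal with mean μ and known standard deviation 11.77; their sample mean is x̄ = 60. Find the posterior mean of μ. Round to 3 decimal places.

Posterior mean ≈ 56.747

Prior precision 1/τ₀² = 1/8.82² = 0.0128547; data precision n/σ² = 11/11.77² = 0.0794035.
Posterior precision = 0.0128547 + 0.0794035 = 0.0922582.
Posterior mean = (0.0128547·36.65 + 0.0794035·60) / 0.0922582 = 56.747.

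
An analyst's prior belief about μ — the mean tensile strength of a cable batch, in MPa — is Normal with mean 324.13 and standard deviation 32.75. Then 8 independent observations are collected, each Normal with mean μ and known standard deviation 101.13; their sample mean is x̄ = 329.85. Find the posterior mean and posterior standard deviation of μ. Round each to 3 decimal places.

With known σ, the Normal prior is conjugate. Weight on the data is w = (n/σ²)/(n/σ² + 1/τ₀²) = 0.00078222/(0.00078222+0.00093235) = 0.45622.
Posterior mean = w·x̄ + (1−w)·μ₀ = 0.45622·329.85 + 0.54378·324.13 = 326.740. Posterior variance = 1/(0.00078222+0.00093235) = 583.237, so SD = 24.150.

Posterior mean ≈ 326.740; posterior SD ≈ 24.150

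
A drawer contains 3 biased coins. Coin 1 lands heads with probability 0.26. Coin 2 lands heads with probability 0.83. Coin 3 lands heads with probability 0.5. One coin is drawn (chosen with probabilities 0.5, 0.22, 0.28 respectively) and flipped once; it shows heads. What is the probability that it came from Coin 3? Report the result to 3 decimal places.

P(heads|C1) = 0.26; P(heads|C2) = 0.83; P(heads|C3) = 0.5.
Prior × likelihood for each source: 0.5·0.26=0.1300, 0.22·0.83=0.1826, 0.28·0.5=0.1400. Summing gives P(heads) = 0.45260.
P(Coin 3 | heads) = 0.1400 / 0.45260 = 0.309.

Posterior probability ≈ 0.309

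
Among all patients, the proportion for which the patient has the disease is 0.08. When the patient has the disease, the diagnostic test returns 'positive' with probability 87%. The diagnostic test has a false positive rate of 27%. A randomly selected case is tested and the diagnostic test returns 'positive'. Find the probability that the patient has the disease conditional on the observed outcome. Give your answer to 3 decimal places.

P(H | E) ≈ 0.219

Write H for 'the patient has the disease'. Prior odds H:¬H = 0.08/0.92 = 0.086957. For the 'positive' outcome, the likelihood ratio is 0.87/0.27 = 3.2222.
Posterior odds = 0.086957 × 3.2222 = 0.28019, so P(H|E) = 0.28019/(1+0.28019) = 0.219.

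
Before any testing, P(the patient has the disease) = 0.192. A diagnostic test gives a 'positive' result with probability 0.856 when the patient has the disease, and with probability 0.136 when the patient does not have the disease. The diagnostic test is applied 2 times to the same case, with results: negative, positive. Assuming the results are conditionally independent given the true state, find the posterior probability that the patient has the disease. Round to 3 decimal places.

Let H be the event that the patient has the disease; start with P(H) = 0.192. P('positive'|H) = 0.856, P('positive'|¬H) = 0.136.
Update on result 1 ('negative'): P(H) ← 0.144·0.1920 / (0.144·0.1920 + 0.864·0.8080) = 0.027648/0.72576 = 0.0381.
Update on result 2 ('positive'): P(H) ← 0.856·0.0381 / (0.856·0.0381 + 0.136·0.9619) = 0.032610/0.16343 = 0.1995.

Posterior P(H) ≈ 0.200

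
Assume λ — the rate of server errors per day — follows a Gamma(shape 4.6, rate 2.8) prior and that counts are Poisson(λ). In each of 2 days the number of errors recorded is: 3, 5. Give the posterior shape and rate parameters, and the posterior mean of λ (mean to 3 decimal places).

Posterior: Gamma(shape=12.6, rate=4.8); mean ≈ 2.625

The Poisson likelihood adds the total count to the shape and the number of exposure periods to the rate. Here ∑xᵢ = 8 and n = 2, so shape 4.6→12.6 and rate 2.8→4.8.
E[λ | data] = 12.6/4.8 = 2.625.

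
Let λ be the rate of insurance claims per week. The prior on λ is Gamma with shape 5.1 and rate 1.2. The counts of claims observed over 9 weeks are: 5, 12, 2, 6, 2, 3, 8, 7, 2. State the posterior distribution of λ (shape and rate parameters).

The Poisson likelihood adds the total count to the shape and the number of exposure periods to the rate. Here ∑xᵢ = 47 and n = 9, so shape 5.1→52.1 and rate 1.2→10.2.

Posterior: Gamma(shape=52.1, rate=10.2)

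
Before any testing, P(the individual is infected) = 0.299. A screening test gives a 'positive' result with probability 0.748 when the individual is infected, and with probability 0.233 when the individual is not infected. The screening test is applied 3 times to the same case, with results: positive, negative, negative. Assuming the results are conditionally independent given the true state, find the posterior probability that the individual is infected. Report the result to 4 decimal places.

With H the event that the individual is infected, the joint likelihood of the observed sequence is P(data|H) = 0.748·0.252·0.252 = 0.047501 and P(data|¬H) = 0.233·0.767·0.767 = 0.13707.
Bayes: P(H|data) = 0.299·0.047501 / (0.299·0.047501 + 0.701·0.13707) = 0.014203/0.11029 = 0.1288.

Posterior P(H) ≈ 0.1288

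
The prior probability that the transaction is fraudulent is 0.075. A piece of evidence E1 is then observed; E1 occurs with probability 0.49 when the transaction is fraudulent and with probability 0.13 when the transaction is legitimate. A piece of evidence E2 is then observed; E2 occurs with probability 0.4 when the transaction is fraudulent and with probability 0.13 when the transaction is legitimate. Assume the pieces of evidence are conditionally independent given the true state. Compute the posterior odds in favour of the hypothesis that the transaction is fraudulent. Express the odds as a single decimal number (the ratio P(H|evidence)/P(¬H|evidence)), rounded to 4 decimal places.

Prior odds = 0.075/(1−0.075) = 0.081081.
Likelihood ratio for E1 = 0.49/0.13 = 3.7692.
Likelihood ratio for E2 = 0.4/0.13 = 3.0769.
Posterior odds = prior odds × LR₁ × LR₂ = 0.94035.

Posterior odds ≈ 0.9403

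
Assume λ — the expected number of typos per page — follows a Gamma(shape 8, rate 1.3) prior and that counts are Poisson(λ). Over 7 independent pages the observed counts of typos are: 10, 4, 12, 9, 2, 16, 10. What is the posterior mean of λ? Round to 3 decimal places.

Total count ∑xᵢ = 63 over n = 7 pages.
Gamma is conjugate to the Poisson likelihood: posterior is Gamma(shape = 8+63 = 71, rate = 1.3+7 = 8.3).
E[λ | data] = 71/8.3 = 8.554.

Posterior mean ≈ 8.554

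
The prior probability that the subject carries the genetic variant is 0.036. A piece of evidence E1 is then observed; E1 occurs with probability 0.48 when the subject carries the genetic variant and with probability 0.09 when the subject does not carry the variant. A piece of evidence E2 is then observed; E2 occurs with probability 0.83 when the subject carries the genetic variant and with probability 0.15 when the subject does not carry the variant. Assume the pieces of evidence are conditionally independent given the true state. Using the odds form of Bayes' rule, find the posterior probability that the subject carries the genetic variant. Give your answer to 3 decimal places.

Prior odds = 0.036/(1−0.036) = 0.037344. In log-odds, ln(0.037344) = -3.2876.
Add log likelihood ratios: ln(5.3333) + ln(5.5333) = 3.3848.
Posterior log-odds = 0.097194, so posterior odds = exp(0.097194) = 1.1021. Converting, P(H|E) = 1.1021/2.1021 = 0.524.

Posterior probability ≈ 0.524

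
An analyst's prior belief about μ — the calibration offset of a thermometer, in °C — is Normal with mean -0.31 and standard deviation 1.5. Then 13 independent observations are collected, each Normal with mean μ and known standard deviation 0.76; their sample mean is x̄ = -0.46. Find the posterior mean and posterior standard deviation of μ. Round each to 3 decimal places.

Posterior mean ≈ -0.457; posterior SD ≈ 0.209

Prior precision 1/τ₀² = 1/1.5² = 0.444444; data precision n/σ² = 13/0.76² = 22.5069.
Posterior precision = 0.444444 + 22.5069 = 22.9514, giving posterior SD = 1/√22.9514 = 0.209.
Posterior mean = (0.444444·-0.31 + 22.5069·-0.46) / 22.9514 = -0.457.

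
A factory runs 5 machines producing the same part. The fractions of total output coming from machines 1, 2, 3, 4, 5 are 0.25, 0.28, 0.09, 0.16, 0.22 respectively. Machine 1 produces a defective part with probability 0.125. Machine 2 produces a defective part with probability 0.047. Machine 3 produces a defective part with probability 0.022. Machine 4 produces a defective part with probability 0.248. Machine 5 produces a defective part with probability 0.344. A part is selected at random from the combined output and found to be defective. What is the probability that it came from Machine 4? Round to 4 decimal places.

Posterior probability ≈ 0.2453

Tabulate prior·likelihood by source: [1] prior 0.25, lik 0.125, product 0.03125; [2] prior 0.28, lik 0.047, product 0.01316; [3] prior 0.09, lik 0.022, product 0.001980; [4] prior 0.16, lik 0.248, product 0.03968; [5] prior 0.22, lik 0.344, product 0.07568.
Normalizing constant = 0.16175; the posterior for Machine 4 is its product over the sum, 0.03968/0.16175 = 0.2453.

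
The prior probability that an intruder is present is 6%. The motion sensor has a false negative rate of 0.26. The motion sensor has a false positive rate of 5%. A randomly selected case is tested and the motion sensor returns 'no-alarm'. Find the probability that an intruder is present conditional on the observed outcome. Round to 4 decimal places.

P(H | E) ≈ 0.0172

Let H be the event that an intruder is present. P(H) = 0.06, so P(¬H) = 0.94. With E the 'no-alarm' result, P(E|H) = 0.26 and P(E|¬H) = 0.95.
P(E) = 0.26·0.06 + 0.95·0.94 = 0.015600 + 0.89300 = 0.90860.
By Bayes' theorem, P(H|E) = 0.015600 / 0.90860 = 0.0172.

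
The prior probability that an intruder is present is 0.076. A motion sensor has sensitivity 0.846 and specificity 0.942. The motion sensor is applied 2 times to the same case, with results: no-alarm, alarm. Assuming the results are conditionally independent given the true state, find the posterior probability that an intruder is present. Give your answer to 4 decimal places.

Posterior P(H) ≈ 0.1640

Let H be the event that an intruder is present; start with P(H) = 0.076. P('alarm'|H) = 0.846, P('alarm'|¬H) = 0.058.
Update on result 1 ('no-alarm'): P(H) ← 0.154·0.0760 / (0.154·0.0760 + 0.942·0.9240) = 0.011704/0.88211 = 0.0133.
Update on result 2 ('alarm'): P(H) ← 0.846·0.0133 / (0.846·0.0133 + 0.058·0.9867) = 0.011225/0.068455 = 0.1640.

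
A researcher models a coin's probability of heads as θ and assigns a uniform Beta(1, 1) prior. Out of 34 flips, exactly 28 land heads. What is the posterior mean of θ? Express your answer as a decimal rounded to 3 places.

Observing 28 successes and 6 failures updates Beta(1, 1) by adding the success and failure counts to the two shape parameters: α = 1+28 = 29, β = 1+6 = 7.
E[θ | data] = 29/(29+7) = 0.806.

Posterior mean ≈ 0.806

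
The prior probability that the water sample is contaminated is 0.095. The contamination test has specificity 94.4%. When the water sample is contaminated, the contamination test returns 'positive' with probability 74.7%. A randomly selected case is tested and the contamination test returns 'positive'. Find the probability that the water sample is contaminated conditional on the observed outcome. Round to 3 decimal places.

Let H be the event that the water sample is contaminated. P(H) = 0.095, so P(¬H) = 0.905. With E the 'positive' result, P(E|H) = 0.747 and P(E|¬H) = 0.056.
P(E) = 0.747·0.095 + 0.056·0.905 = 0.070965 + 0.050680 = 0.12165.
By Bayes' theorem, P(H|E) = 0.070965 / 0.12165 = 0.583.

P(H | E) ≈ 0.583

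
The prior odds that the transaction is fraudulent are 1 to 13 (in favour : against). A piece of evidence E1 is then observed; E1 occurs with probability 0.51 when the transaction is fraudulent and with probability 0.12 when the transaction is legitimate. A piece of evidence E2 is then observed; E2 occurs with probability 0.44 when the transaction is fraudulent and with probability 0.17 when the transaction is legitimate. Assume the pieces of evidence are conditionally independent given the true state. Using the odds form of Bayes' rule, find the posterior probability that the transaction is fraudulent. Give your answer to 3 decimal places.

Posterior probability ≈ 0.458

Prior odds = 1/13 = 0.076923. In log-odds, ln(0.076923) = -2.5649.
Add log likelihood ratios: ln(4.2500) + ln(2.5882) = 2.3979.
Posterior log-odds = -0.16705, so posterior odds = exp(-0.16705) = 0.84615. Converting, P(H|E) = 0.84615/1.8462 = 0.458.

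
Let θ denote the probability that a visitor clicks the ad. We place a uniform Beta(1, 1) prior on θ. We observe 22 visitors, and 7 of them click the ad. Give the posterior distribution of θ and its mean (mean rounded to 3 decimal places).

Observing 7 successes and 15 failures updates Beta(1, 1) by adding the success and failure counts to the two shape parameters: α = 1+7 = 8, β = 1+15 = 16.
E[θ | data] = 8/(8+16) = 0.333.

Posterior: Beta(8, 16); mean ≈ 0.333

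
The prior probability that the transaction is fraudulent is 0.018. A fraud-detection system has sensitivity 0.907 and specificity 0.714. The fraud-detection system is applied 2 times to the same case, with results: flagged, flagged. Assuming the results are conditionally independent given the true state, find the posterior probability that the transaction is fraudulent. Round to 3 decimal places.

Posterior P(H) ≈ 0.156

Let H be the event that the transaction is fraudulent; start with P(H) = 0.018. P('flagged'|H) = 0.907, P('flagged'|¬H) = 0.286.
Update on result 1 ('flagged'): P(H) ← 0.907·0.0180 / (0.907·0.0180 + 0.286·0.9820) = 0.016326/0.29718 = 0.0549.
Update on result 2 ('flagged'): P(H) ← 0.907·0.0549 / (0.907·0.0549 + 0.286·0.9451) = 0.049828/0.32012 = 0.1557.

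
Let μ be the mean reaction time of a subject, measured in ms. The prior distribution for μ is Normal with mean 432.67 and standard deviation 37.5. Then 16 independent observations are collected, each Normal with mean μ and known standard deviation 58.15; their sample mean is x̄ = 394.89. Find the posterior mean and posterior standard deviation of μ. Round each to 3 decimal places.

Posterior mean ≈ 399.826; posterior SD ≈ 13.555

With known σ, the Normal prior is conjugate. Weight on the data is w = (n/σ²)/(n/σ² + 1/τ₀²) = 0.00473174/(0.00473174+0.00071111) = 0.86935.
Posterior mean = w·x̄ + (1−w)·μ₀ = 0.86935·394.89 + 0.13065·432.67 = 399.826. Posterior variance = 1/(0.00473174+0.00071111) = 183.727, so SD = 13.555.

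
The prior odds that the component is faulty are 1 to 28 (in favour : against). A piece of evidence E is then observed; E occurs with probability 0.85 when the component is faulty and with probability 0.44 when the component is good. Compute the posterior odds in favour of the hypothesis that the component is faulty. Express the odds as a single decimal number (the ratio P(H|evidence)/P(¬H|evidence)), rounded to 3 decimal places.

Prior odds = 1/28 = 0.035714.
Likelihood ratio for E = 0.85/0.44 = 1.9318.
Posterior odds = prior odds × LR = 0.068994.

Posterior odds ≈ 0.069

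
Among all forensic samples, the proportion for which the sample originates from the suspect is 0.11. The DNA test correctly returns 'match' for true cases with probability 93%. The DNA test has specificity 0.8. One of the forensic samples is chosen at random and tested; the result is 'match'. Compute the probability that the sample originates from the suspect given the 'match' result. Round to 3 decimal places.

Let H be the event that the sample originates from the suspect. P(H) = 0.11, so P(¬H) = 0.89. With E the 'match' result, P(E|H) = 0.93 and P(E|¬H) = 0.2.
P(E) = 0.93·0.11 + 0.2·0.89 = 0.10230 + 0.17800 = 0.28030.
By Bayes' theorem, P(H|E) = 0.10230 / 0.28030 = 0.365.

P(H | E) ≈ 0.365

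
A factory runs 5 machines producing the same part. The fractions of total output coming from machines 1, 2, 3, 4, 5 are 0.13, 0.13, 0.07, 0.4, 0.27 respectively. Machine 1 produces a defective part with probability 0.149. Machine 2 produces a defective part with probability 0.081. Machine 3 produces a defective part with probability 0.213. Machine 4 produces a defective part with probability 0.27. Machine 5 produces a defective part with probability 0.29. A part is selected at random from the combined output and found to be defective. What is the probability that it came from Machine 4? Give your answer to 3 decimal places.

Posterior probability ≈ 0.467

P(defective|M1) = 0.149; P(defective|M2) = 0.081; P(defective|M3) = 0.213; P(defective|M4) = 0.27; P(defective|M5) = 0.29.
Prior × likelihood for each source: 0.13·0.149=0.01937, 0.13·0.081=0.01053, 0.07·0.213=0.01491, 0.4·0.27=0.1080, 0.27·0.29=0.07830. Summing gives P(defective) = 0.23111.
P(Machine 4 | defective) = 0.1080 / 0.23111 = 0.467.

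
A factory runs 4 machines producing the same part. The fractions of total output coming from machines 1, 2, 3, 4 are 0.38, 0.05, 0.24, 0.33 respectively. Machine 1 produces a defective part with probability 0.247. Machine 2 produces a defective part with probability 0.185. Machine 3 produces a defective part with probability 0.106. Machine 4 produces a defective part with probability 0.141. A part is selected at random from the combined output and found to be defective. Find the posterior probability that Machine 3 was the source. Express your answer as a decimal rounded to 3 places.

Posterior probability ≈ 0.145

Tabulate prior·likelihood by source: [1] prior 0.38, lik 0.247, product 0.09386; [2] prior 0.05, lik 0.185, product 0.009250; [3] prior 0.24, lik 0.106, product 0.02544; [4] prior 0.33, lik 0.141, product 0.04653.
Normalizing constant = 0.17508; the posterior for Machine 3 is its product over the sum, 0.02544/0.17508 = 0.145.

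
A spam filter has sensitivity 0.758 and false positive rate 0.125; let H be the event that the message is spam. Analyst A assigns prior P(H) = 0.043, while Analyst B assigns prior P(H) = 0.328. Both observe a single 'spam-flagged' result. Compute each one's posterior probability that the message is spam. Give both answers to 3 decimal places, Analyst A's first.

Analyst A: 0.214; Analyst B: 0.747

P('+'|H) = 0.758, P('+'|¬H) = 0.125.
Analyst A: numerator 0.758·0.043 = 0.032594; evidence = 0.032594+0.125·0.957 = 0.15222; posterior = 0.214.
Analyst B: numerator 0.758·0.328 = 0.24862; evidence = 0.24862+0.125·0.672 = 0.33262; posterior = 0.747.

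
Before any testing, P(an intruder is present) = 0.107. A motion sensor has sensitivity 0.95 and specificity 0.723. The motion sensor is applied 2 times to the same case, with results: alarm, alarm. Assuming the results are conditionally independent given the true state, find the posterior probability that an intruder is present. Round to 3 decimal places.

Posterior P(H) ≈ 0.585

Let H be the event that an intruder is present; start with P(H) = 0.107. P('alarm'|H) = 0.95, P('alarm'|¬H) = 0.277.
Update on result 1 ('alarm'): P(H) ← 0.95·0.1070 / (0.95·0.1070 + 0.277·0.8930) = 0.10165/0.34901 = 0.2913.
Update on result 2 ('alarm'): P(H) ← 0.95·0.2913 / (0.95·0.2913 + 0.277·0.7087) = 0.27669/0.47301 = 0.5850.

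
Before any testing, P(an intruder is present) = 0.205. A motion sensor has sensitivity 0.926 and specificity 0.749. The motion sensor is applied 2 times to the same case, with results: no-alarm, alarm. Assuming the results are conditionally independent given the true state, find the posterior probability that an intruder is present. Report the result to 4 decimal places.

Let H be the event that an intruder is present; start with P(H) = 0.205. P('alarm'|H) = 0.926, P('alarm'|¬H) = 0.251.
Update on result 1 ('no-alarm'): P(H) ← 0.074·0.2050 / (0.074·0.2050 + 0.749·0.7950) = 0.015170/0.61063 = 0.0248.
Update on result 2 ('alarm'): P(H) ← 0.926·0.0248 / (0.926·0.0248 + 0.251·0.9752) = 0.023005/0.26777 = 0.0859.

Posterior P(H) ≈ 0.0859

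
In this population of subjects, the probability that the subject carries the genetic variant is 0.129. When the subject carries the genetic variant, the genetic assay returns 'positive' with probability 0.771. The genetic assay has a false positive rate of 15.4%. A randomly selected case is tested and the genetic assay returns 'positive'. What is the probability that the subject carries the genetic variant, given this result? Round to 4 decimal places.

P(H | E) ≈ 0.4258

Write H for 'the subject carries the genetic variant'. Prior odds H:¬H = 0.129/0.871 = 0.14811. For the 'positive' outcome, the likelihood ratio is 0.771/0.154 = 5.0065.
Posterior odds = 0.14811 × 5.0065 = 0.74149, so P(H|E) = 0.74149/(1+0.74149) = 0.4258.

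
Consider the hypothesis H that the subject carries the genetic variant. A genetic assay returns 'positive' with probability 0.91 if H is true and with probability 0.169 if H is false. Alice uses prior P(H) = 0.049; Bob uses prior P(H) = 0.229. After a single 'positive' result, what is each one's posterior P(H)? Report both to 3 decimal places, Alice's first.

P('+'|H) = 0.91, P('+'|¬H) = 0.169.
Alice: numerator 0.91·0.049 = 0.044590; evidence = 0.044590+0.169·0.951 = 0.20531; posterior = 0.217.
Bob: numerator 0.91·0.229 = 0.20839; evidence = 0.20839+0.169·0.771 = 0.33869; posterior = 0.615.

Alice: 0.217; Bob: 0.615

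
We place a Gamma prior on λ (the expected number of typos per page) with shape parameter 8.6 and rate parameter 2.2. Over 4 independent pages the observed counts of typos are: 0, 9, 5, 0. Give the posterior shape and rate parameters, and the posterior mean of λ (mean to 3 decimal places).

Total count ∑xᵢ = 14 over n = 4 pages.
Gamma is conjugate to the Poisson likelihood: posterior is Gamma(shape = 8.6+14 = 22.6, rate = 2.2+4 = 6.2).
E[λ | data] = 22.6/6.2 = 3.645.

Posterior: Gamma(shape=22.6, rate=6.2); mean ≈ 3.645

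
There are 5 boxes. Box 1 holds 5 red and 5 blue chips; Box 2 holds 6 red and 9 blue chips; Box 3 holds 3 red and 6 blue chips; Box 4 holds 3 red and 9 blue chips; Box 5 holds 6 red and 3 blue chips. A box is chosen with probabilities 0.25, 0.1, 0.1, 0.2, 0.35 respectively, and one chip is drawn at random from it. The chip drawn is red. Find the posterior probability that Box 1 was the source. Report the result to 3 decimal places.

Tabulate prior·likelihood by source: [1] prior 0.25, lik 0.5, product 0.1250; [2] prior 0.1, lik 0.4, product 0.04000; [3] prior 0.1, lik 0.3333, product 0.03333; [4] prior 0.2, lik 0.25, product 0.05000; [5] prior 0.35, lik 0.6667, product 0.2333.
Normalizing constant = 0.48167; the posterior for Box 1 is its product over the sum, 0.1250/0.48167 = 0.260.

Posterior probability ≈ 0.260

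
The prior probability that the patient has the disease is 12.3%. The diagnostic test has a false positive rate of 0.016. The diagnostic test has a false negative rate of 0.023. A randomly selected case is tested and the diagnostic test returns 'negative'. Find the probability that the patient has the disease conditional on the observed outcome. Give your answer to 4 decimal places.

P(H | E) ≈ 0.0033

Write H for 'the patient has the disease'. Prior odds H:¬H = 0.123/0.877 = 0.14025. For the 'negative' outcome, the likelihood ratio is 0.023/0.984 = 0.023374.
Posterior odds = 0.14025 × 0.023374 = 0.0032782, so P(H|E) = 0.0032782/(1+0.0032782) = 0.0033.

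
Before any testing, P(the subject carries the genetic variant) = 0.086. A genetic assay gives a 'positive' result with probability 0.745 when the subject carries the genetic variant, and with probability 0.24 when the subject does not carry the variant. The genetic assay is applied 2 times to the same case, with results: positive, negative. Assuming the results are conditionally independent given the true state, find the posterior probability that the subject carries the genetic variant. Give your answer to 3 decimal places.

Posterior P(H) ≈ 0.089

With H the event that the subject carries the genetic variant, the joint likelihood of the observed sequence is P(data|H) = 0.745·0.255 = 0.18998 and P(data|¬H) = 0.24·0.76 = 0.18240.
Bayes: P(H|data) = 0.086·0.18998 / (0.086·0.18998 + 0.914·0.18240) = 0.016338/0.18305 = 0.0893.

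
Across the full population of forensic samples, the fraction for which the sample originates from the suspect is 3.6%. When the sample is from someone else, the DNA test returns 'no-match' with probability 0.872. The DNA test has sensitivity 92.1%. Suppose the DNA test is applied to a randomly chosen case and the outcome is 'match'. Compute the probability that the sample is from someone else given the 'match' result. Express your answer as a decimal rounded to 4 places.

Write H for 'the sample originates from the suspect'. Prior odds H:¬H = 0.036/0.964 = 0.037344. For the 'match' outcome, the likelihood ratio is 0.921/0.128 = 7.1953.
Posterior odds = 0.037344 × 7.1953 = 0.26870, so P(H|E) = 0.26870/(1+0.26870) = 0.2118. Then P(¬H|E) = 1 − 0.2118 = 0.7882.

P(¬H | E) ≈ 0.7882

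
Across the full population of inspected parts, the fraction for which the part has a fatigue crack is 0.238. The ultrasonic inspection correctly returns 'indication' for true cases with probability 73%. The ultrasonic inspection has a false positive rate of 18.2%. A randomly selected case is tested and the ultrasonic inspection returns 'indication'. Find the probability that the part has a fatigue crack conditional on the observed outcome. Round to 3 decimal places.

Let H be the event that the part has a fatigue crack. P(H) = 0.238, so P(¬H) = 0.762. With E the 'indication' result, P(E|H) = 0.73 and P(E|¬H) = 0.182.
P(E) = 0.73·0.238 + 0.182·0.762 = 0.17374 + 0.13868 = 0.31242.
By Bayes' theorem, P(H|E) = 0.17374 / 0.31242 = 0.556.

P(H | E) ≈ 0.556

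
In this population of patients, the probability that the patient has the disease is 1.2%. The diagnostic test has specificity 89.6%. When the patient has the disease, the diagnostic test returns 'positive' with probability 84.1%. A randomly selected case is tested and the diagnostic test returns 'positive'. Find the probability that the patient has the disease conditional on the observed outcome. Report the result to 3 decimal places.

Let H be the event that the patient has the disease. P(H) = 0.012, so P(¬H) = 0.988. With E the 'positive' result, P(E|H) = 0.841 and P(E|¬H) = 0.104.
P(E) = 0.841·0.012 + 0.104·0.988 = 0.010092 + 0.10275 = 0.11284.
By Bayes' theorem, P(H|E) = 0.010092 / 0.11284 = 0.089.

P(H | E) ≈ 0.089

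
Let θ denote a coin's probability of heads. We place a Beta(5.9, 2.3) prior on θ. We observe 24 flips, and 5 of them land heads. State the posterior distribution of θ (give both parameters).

Posterior: Beta(10.9, 21.3)

The binomial likelihood is conjugate to the Beta prior: with 5 successes and 19 failures, the posterior is Beta(5.9+5, 2.3+19) = Beta(10.9, 21.3).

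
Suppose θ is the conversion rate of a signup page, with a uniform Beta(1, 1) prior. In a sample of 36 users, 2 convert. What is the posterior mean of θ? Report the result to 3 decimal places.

Posterior mean ≈ 0.079

The binomial likelihood is conjugate to the Beta prior: with 2 successes and 34 failures, the posterior is Beta(1+2, 1+34) = Beta(3, 35).
Posterior mean = α/(α+β) = 3/38 = 0.079.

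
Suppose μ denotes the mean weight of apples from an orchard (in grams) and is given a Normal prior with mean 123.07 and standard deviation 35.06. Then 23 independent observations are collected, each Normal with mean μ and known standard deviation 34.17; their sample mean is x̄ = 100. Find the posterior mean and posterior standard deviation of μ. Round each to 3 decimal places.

Prior precision 1/τ₀² = 1/35.06² = 0.00081353; data precision n/σ² = 23/34.17² = 0.0196987.
Posterior precision = 0.00081353 + 0.0196987 = 0.0205122, giving posterior SD = 1/√0.0205122 = 6.982.
Posterior mean = (0.00081353·123.07 + 0.0196987·100) / 0.0205122 = 100.915.

Posterior mean ≈ 100.915; posterior SD ≈ 6.982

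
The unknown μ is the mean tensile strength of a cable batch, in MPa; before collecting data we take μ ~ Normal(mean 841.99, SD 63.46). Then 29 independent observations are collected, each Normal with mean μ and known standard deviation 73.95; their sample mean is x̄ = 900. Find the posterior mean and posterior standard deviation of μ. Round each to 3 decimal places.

Posterior mean ≈ 897.405; posterior SD ≈ 13.422

With known σ, the Normal prior is conjugate. Weight on the data is w = (n/σ²)/(n/σ² + 1/τ₀²) = 0.00530300/(0.00530300+0.00024831) = 0.95527.
Posterior mean = w·x̄ + (1−w)·μ₀ = 0.95527·900 + 0.044731·841.99 = 897.405. Posterior variance = 1/(0.00530300+0.00024831) = 180.138, so SD = 13.422.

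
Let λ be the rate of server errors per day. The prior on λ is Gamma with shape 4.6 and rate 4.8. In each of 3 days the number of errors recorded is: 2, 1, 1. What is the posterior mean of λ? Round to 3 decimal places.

Total count ∑xᵢ = 4 over n = 3 days.
Gamma is conjugate to the Poisson likelihood: posterior is Gamma(shape = 4.6+4 = 8.6, rate = 4.8+3 = 7.8).
Posterior mean = shape/rate = 8.6/7.8 = 1.103.

Posterior mean ≈ 1.103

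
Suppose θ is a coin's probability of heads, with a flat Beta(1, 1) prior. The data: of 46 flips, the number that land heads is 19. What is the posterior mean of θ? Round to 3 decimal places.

Observing 19 successes and 27 failures updates Beta(1, 1) by adding the success and failure counts to the two shape parameters: α = 1+19 = 20, β = 1+27 = 28.
E[θ | data] = 20/(20+28) = 0.417.

Posterior mean ≈ 0.417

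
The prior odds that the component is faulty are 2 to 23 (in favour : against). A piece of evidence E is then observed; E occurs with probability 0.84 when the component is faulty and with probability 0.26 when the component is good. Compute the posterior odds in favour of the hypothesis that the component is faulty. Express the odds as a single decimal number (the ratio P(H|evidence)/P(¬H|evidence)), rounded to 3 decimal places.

Prior odds = 2/23 = 0.086957. In log-odds, ln(0.086957) = -2.4423.
Add log likelihood ratio: ln(3.2308) = 1.1727.
Posterior log-odds = -1.2696, so posterior odds = exp(-1.2696) = 0.28094.

Posterior odds ≈ 0.281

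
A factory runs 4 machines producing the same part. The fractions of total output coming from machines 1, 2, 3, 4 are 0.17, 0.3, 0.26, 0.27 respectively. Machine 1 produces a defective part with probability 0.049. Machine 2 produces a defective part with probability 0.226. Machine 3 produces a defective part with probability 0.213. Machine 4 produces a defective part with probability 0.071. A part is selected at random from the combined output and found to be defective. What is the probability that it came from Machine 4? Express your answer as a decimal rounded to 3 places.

P(defective|M1) = 0.049; P(defective|M2) = 0.226; P(defective|M3) = 0.213; P(defective|M4) = 0.071.
Prior × likelihood for each source: 0.17·0.049=0.008330, 0.3·0.226=0.06780, 0.26·0.213=0.05538, 0.27·0.071=0.01917. Summing gives P(defective) = 0.15068.
P(Machine 4 | defective) = 0.01917 / 0.15068 = 0.127.

Posterior probability ≈ 0.127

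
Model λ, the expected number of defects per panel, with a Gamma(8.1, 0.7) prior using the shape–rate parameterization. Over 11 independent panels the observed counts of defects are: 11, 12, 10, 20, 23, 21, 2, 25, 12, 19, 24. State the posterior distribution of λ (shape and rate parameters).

Total count ∑xᵢ = 179 over n = 11 panels.
Gamma is conjugate to the Poisson likelihood: posterior is Gamma(shape = 8.1+179 = 187.1, rate = 0.7+11 = 11.7).

Posterior: Gamma(shape=187.1, rate=11.7)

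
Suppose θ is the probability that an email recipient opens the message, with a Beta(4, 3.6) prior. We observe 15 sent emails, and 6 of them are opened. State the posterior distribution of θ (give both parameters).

Posterior: Beta(10, 12.6)

The binomial likelihood is conjugate to the Beta prior: with 6 successes and 9 failures, the posterior is Beta(4+6, 3.6+9) = Beta(10, 12.6).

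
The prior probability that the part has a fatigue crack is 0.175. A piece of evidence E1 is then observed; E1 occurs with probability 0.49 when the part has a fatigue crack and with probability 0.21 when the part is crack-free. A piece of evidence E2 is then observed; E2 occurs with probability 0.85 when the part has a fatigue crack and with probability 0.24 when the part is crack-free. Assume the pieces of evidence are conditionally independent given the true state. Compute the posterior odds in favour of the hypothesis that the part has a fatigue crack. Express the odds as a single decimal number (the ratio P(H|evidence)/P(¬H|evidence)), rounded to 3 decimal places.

Posterior odds ≈ 1.753

Prior odds = 0.175/(1−0.175) = 0.21212.
Likelihood ratio for E1 = 0.49/0.21 = 2.3333.
Likelihood ratio for E2 = 0.85/0.24 = 3.5417.
Posterior odds = prior odds × LR₁ × LR₂ = 1.7529.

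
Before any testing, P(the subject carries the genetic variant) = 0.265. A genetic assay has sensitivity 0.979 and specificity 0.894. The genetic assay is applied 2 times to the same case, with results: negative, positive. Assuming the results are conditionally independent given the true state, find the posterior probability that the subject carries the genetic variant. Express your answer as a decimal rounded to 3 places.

Posterior P(H) ≈ 0.073

Let H be the event that the subject carries the genetic variant; start with P(H) = 0.265. P('positive'|H) = 0.979, P('positive'|¬H) = 0.106.
Update on result 1 ('negative'): P(H) ← 0.021·0.2650 / (0.021·0.2650 + 0.894·0.7350) = 0.0055650/0.66265 = 0.0084.
Update on result 2 ('positive'): P(H) ← 0.979·0.0084 / (0.979·0.0084 + 0.106·0.9916) = 0.0082217/0.11333 = 0.0725.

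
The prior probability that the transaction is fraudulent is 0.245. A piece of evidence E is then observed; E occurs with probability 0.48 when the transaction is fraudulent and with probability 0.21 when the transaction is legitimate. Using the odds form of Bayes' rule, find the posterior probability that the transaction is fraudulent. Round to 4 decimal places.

Prior odds = 0.245/(1−0.245) = 0.32450.
Likelihood ratio for E = 0.48/0.21 = 2.2857.
Posterior odds = prior odds × LR = 0.74172.
Posterior probability = odds/(1+odds) = 0.74172/1.7417 = 0.4259.

Posterior probability ≈ 0.4259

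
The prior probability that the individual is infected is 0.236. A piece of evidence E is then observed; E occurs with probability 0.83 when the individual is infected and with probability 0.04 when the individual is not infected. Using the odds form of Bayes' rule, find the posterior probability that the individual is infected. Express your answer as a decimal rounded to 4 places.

Posterior probability ≈ 0.8650

Prior odds = 0.236/(1−0.236) = 0.30890. In log-odds, ln(0.30890) = -1.1747.
Add log likelihood ratio: ln(20.750) = 3.0325.
Posterior log-odds = 1.8578, so posterior odds = exp(1.8578) = 6.4097. Converting, P(H|E) = 6.4097/7.4097 = 0.8650.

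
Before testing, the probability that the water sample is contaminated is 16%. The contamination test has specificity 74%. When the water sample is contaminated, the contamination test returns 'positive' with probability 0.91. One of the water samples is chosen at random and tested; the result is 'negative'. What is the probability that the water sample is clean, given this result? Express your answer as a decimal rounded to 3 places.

Let H be the event that the water sample is contaminated. P(H) = 0.16, so P(¬H) = 0.84. With E the 'negative' result, P(E|H) = 0.09 and P(E|¬H) = 0.74.
P(E) = 0.09·0.16 + 0.74·0.84 = 0.014400 + 0.62160 = 0.63600.
By Bayes' theorem, P(H|E) = 0.014400 / 0.63600 = 0.023. Hence P(¬H|E) = 1 − 0.023 = 0.977.

P(¬H | E) ≈ 0.977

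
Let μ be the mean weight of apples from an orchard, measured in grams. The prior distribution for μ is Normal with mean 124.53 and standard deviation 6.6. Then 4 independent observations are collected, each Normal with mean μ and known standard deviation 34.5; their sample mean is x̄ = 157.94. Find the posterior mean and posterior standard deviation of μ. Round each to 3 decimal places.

Prior precision 1/τ₀² = 1/6.6² = 0.0229568; data precision n/σ² = 4/34.5² = 0.00336064.
Posterior precision = 0.0229568 + 0.00336064 = 0.0263175, giving posterior SD = 1/√0.0263175 = 6.164.
Posterior mean = (0.0229568·124.53 + 0.00336064·157.94) / 0.0263175 = 128.796.

Posterior mean ≈ 128.796; posterior SD ≈ 6.164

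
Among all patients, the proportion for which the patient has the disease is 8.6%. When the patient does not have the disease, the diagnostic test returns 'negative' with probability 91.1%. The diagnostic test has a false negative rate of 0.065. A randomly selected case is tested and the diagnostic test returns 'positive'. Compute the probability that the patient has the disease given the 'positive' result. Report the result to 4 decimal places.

P(H | E) ≈ 0.4971

Let H be the event that the patient has the disease. P(H) = 0.086, so P(¬H) = 0.914. With E the 'positive' result, P(E|H) = 0.935 and P(E|¬H) = 0.089.
P(E) = 0.935·0.086 + 0.089·0.914 = 0.080410 + 0.081346 = 0.16176.
By Bayes' theorem, P(H|E) = 0.080410 / 0.16176 = 0.4971.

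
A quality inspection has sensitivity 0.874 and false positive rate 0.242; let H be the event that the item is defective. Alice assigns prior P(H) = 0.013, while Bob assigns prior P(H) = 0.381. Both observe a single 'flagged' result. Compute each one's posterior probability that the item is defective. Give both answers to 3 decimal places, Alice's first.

Alice: 0.045; Bob: 0.690

The likelihood ratio for a 'flagged' result is 0.874/0.242 = 3.6116.
Alice: prior odds 0.013/0.987 = 0.013171; posterior odds 0.047569; posterior probability 0.045.
Bob: prior odds 0.381/0.619 = 0.61551; posterior odds 2.2230; posterior probability 0.690.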